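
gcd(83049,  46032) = 3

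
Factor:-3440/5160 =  - 2^1 * 3^(-1) = - 2/3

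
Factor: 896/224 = 4  =  2^2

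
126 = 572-446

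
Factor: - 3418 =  - 2^1*1709^1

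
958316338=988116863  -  29800525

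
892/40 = 223/10=22.30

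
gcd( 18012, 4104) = 228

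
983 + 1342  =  2325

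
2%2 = 0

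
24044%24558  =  24044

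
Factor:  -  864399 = - 3^1*17^2 * 997^1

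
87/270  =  29/90 = 0.32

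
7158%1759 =122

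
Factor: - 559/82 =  - 2^( - 1)* 13^1*41^( - 1) * 43^1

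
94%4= 2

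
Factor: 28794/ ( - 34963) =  - 2^1*3^1*4799^1*34963^ ( - 1) 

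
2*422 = 844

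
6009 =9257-3248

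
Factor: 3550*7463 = 26493650 = 2^1*5^2*17^1 * 71^1*439^1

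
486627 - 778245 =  -291618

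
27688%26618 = 1070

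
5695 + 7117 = 12812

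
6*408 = 2448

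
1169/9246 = 1169/9246 = 0.13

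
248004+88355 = 336359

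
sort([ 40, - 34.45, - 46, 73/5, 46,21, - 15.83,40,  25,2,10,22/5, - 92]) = [-92, - 46, - 34.45, - 15.83, 2,22/5, 10,73/5,21 , 25,40,40 , 46] 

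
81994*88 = 7215472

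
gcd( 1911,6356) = 7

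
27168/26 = 13584/13 = 1044.92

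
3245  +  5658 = 8903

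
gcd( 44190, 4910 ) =4910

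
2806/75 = 37+ 31/75 =37.41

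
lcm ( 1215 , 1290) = 104490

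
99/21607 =99/21607 =0.00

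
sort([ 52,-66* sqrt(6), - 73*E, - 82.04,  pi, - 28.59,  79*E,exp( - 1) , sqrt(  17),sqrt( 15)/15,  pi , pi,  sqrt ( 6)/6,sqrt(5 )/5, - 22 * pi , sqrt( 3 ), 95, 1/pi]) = [ - 73 * E, - 66*sqrt( 6 ), - 82.04, - 22*pi , - 28.59,  sqrt ( 15) /15,1/pi,  exp( - 1 ),sqrt(6 )/6, sqrt(5)/5 , sqrt (3 ), pi,  pi,pi,  sqrt(17) , 52, 95, 79*E]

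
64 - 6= 58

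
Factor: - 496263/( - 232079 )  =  3^1*43^1*3847^1*232079^( - 1 ) 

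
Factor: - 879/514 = -2^( - 1)*3^1*257^( - 1 )*293^1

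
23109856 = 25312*913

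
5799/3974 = 5799/3974 = 1.46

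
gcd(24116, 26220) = 4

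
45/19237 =45/19237 =0.00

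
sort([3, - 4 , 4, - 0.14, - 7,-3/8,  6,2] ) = [ - 7, - 4, - 3/8, - 0.14,2,3,4, 6 ] 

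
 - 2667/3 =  - 889 = -889.00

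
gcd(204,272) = 68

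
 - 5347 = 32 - 5379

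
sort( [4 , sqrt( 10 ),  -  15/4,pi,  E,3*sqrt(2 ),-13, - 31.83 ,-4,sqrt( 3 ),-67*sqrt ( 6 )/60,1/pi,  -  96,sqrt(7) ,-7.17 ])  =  [ - 96,- 31.83 , - 13, - 7.17, - 4, - 15/4,- 67*sqrt( 6)/60,  1/pi , sqrt( 3), sqrt( 7 ),E,pi, sqrt(10),4,3*sqrt (2) ] 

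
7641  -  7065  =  576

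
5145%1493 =666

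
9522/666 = 529/37 = 14.30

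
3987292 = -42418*( - 94)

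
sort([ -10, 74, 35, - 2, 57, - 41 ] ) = [-41, - 10, - 2,35, 57, 74 ]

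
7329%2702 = 1925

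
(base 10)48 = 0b110000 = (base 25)1n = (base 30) 1I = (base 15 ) 33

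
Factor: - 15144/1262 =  - 2^2*3^1 = - 12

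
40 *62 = 2480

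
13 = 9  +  4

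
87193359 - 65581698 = 21611661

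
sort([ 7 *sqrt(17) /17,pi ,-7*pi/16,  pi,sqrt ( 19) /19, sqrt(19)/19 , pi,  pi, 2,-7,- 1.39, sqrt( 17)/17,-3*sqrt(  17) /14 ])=[-7 , - 1.39, - 7*pi/16, - 3*sqrt ( 17) /14 , sqrt(19 ) /19, sqrt ( 19)/19,sqrt( 17)/17, 7 * sqrt ( 17) /17, 2,pi, pi , pi,pi] 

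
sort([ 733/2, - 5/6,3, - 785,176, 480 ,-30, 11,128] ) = [ - 785 , - 30, - 5/6,3,  11,128, 176,733/2,480]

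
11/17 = 11/17 = 0.65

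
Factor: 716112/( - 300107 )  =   - 2^4*3^2 * 37^(- 1 )*4973^1 * 8111^( - 1)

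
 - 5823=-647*9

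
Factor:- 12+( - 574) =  - 2^1*293^1 = - 586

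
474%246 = 228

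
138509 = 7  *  19787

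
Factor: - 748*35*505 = -2^2* 5^2*7^1*11^1*17^1*101^1 = - 13220900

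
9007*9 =81063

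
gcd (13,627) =1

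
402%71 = 47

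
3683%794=507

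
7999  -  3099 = 4900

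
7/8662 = 7/8662= 0.00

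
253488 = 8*31686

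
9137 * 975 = 8908575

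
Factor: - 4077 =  - 3^3*151^1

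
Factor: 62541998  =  2^1*239^1*130841^1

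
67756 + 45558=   113314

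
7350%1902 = 1644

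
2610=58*45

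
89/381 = 89/381 = 0.23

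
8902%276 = 70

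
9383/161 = 9383/161 = 58.28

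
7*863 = 6041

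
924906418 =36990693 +887915725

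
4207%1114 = 865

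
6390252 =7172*891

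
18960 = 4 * 4740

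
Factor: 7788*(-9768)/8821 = -2^5*3^2*11^2 * 37^1*59^1*8821^(-1 )= -76073184/8821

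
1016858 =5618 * 181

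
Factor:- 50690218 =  - 2^1*113^1*211^1*1063^1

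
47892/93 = 514 + 30/31=514.97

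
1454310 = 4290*339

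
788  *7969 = 6279572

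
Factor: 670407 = 3^1*223469^1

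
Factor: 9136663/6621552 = 2^ ( - 4 )*3^( - 2 )*7^( - 1)*19^1*197^1*2441^1*6569^( - 1)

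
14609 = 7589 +7020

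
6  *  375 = 2250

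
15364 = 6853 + 8511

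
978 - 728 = 250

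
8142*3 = 24426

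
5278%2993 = 2285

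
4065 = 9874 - 5809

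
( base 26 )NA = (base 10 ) 608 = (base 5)4413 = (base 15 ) 2A8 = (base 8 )1140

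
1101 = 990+111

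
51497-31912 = 19585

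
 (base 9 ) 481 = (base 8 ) 615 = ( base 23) h6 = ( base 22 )I1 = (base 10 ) 397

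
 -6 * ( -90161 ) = 540966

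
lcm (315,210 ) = 630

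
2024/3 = 2024/3 = 674.67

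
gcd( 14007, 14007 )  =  14007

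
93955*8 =751640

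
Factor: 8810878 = 2^1*4405439^1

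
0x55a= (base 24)292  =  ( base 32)1AQ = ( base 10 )1370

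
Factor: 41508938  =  2^1*31^1*107^1 * 6257^1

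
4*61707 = 246828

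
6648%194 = 52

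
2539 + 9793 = 12332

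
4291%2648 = 1643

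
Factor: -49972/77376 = - 2^( - 4) *3^( - 1)*31^1 = -31/48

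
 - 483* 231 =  - 111573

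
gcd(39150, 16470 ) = 270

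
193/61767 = 193/61767 = 0.00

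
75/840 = 5/56 = 0.09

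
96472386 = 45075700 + 51396686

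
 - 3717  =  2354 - 6071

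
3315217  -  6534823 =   -  3219606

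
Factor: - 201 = - 3^1*67^1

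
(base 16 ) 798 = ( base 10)1944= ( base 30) 24o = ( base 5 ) 30234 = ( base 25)32J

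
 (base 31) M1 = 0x2AB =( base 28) ob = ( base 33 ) kn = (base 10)683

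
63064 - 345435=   -282371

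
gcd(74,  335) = 1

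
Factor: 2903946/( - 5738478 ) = -37^( - 1 )* 25849^( - 1 )* 483991^1 = - 483991/956413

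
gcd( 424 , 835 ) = 1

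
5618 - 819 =4799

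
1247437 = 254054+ 993383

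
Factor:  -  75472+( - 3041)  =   - 78513 = - 3^1*26171^1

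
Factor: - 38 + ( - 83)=  -  121 = - 11^2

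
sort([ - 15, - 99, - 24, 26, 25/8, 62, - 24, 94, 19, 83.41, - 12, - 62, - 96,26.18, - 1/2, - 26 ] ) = [ - 99, - 96, - 62, - 26,-24, - 24, - 15, - 12, - 1/2,25/8,19, 26,26.18, 62, 83.41 , 94]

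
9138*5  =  45690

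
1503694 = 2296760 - 793066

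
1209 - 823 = 386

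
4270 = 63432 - 59162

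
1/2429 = 1/2429 = 0.00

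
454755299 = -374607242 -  - 829362541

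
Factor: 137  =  137^1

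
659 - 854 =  - 195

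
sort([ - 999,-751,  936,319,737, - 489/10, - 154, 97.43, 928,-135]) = [-999, - 751, - 154, - 135, - 489/10,97.43, 319,737,928, 936]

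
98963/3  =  98963/3 =32987.67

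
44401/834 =44401/834= 53.24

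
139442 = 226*617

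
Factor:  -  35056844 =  - 2^2*157^1*55823^1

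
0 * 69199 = 0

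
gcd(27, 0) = 27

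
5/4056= 5/4056 = 0.00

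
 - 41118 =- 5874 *7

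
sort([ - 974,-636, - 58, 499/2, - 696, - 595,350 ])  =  [  -  974, - 696, - 636,-595, - 58,499/2 , 350 ]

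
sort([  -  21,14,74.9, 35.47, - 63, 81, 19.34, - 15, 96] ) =[ -63 , - 21, - 15, 14 , 19.34, 35.47,  74.9, 81, 96]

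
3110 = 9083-5973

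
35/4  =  35/4 = 8.75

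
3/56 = 3/56 = 0.05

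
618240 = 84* 7360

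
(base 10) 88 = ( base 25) 3d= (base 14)64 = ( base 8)130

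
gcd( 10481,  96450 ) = 1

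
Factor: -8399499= -3^1 * 2799833^1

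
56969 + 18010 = 74979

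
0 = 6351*0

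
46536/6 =7756  =  7756.00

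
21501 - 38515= -17014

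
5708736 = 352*16218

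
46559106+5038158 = 51597264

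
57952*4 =231808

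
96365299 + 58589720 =154955019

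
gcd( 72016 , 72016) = 72016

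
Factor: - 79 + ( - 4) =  - 83^1 =- 83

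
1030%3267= 1030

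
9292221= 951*9771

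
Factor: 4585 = 5^1 *7^1*131^1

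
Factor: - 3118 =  - 2^1* 1559^1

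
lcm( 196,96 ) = 4704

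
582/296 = 1+143/148= 1.97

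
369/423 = 41/47 = 0.87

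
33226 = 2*16613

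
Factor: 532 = 2^2*7^1*19^1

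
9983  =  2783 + 7200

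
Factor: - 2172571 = - 2172571^1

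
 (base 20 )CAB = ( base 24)8gj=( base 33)4js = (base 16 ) 1393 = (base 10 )5011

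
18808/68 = 276 + 10/17 = 276.59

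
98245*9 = 884205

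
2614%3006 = 2614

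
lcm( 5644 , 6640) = 112880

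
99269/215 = 461 + 154/215 = 461.72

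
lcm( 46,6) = 138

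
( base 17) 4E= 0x52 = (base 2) 1010010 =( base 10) 82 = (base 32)2I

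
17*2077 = 35309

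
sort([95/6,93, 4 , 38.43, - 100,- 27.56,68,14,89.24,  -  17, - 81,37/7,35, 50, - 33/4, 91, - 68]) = [ - 100, - 81,  -  68, - 27.56, - 17, - 33/4,4, 37/7, 14, 95/6 , 35,38.43, 50, 68, 89.24,91, 93]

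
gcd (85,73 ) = 1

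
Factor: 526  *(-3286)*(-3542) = 2^3* 7^1 *11^1 * 23^1 * 31^1* 53^1*263^1 =6122120312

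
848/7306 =424/3653  =  0.12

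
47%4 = 3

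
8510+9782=18292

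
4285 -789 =3496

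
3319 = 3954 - 635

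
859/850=1 + 9/850=1.01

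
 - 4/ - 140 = 1/35= 0.03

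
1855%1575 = 280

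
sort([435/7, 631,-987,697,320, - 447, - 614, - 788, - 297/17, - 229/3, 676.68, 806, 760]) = [ - 987, - 788, - 614, - 447,-229/3, - 297/17,  435/7,  320, 631, 676.68,  697, 760, 806]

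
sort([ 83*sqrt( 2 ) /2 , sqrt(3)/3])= [ sqrt(3)/3,  83*sqrt( 2 )/2 ] 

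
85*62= 5270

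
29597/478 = 29597/478 = 61.92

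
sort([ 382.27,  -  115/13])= [- 115/13,382.27]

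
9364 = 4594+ 4770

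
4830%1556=162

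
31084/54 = 15542/27 = 575.63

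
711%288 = 135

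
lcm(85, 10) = 170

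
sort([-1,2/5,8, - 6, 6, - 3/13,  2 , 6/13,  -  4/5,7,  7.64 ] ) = [- 6, -1, - 4/5 , - 3/13,2/5,6/13,2,  6, 7,7.64,8 ] 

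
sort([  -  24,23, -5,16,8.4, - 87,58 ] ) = [ - 87, -24, - 5, 8.4,16,23,58]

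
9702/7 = 1386 = 1386.00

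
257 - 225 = 32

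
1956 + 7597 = 9553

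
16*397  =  6352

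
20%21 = 20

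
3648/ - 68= - 54 + 6/17 = - 53.65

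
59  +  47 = 106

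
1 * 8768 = 8768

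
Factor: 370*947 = 2^1*5^1*37^1*947^1 = 350390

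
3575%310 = 165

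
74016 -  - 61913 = 135929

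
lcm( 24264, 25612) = 461016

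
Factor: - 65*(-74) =4810 = 2^1 * 5^1* 13^1 * 37^1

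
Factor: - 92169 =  - 3^2*7^2*11^1*19^1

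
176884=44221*4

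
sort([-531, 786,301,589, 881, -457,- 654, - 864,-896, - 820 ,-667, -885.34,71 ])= [ - 896, - 885.34 , - 864,  -  820, - 667, - 654, - 531, - 457, 71, 301  ,  589,  786,881] 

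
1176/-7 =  - 168/1 = - 168.00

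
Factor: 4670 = 2^1*5^1 * 467^1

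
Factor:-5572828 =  - 2^2* 1091^1 * 1277^1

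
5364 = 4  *1341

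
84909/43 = 1974 + 27/43= 1974.63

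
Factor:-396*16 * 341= - 2^6*3^2 * 11^2*31^1   =  - 2160576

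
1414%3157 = 1414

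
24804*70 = 1736280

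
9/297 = 1/33= 0.03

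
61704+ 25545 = 87249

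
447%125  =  72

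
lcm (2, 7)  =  14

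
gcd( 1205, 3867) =1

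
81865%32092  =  17681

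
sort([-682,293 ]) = [- 682, 293]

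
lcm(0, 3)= 0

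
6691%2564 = 1563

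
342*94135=32194170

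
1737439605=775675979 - -961763626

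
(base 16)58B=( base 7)4065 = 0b10110001011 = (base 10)1419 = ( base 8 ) 2613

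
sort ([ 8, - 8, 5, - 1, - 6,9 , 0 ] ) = [ - 8, - 6, - 1,0, 5, 8,9] 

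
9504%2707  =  1383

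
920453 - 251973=668480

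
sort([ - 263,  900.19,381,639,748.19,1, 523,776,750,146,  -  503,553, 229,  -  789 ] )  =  [- 789,  -  503, - 263,1,146,229,381 , 523, 553,639,  748.19, 750, 776,900.19]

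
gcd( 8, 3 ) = 1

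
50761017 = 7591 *6687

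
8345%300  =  245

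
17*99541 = 1692197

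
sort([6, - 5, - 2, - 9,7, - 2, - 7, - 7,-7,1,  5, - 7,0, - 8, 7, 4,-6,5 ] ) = [ - 9, -8, - 7, - 7, - 7, - 7, - 6, - 5, - 2, - 2,0, 1,4, 5,5,6, 7, 7]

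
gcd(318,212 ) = 106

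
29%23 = 6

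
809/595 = 809/595 = 1.36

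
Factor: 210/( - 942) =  - 5^1*7^1 * 157^(  -  1) = - 35/157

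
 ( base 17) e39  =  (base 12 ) 2462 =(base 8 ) 10012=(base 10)4106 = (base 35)3cb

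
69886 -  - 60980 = 130866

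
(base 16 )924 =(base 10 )2340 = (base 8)4444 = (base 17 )81b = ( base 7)6552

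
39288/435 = 90 + 46/145 = 90.32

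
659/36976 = 659/36976 = 0.02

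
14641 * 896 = 13118336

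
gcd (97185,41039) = 1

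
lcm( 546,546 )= 546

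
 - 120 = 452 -572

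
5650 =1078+4572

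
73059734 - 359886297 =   -  286826563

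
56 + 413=469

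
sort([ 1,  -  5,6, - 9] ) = [ -9, - 5,1,6] 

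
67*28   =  1876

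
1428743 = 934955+493788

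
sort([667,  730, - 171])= [ - 171,667,730 ] 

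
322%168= 154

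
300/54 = 50/9 =5.56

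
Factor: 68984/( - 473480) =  - 8623/59185  =  - 5^( - 1 )*7^( - 1 ) * 19^( - 1)* 89^( - 1)*8623^1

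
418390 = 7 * 59770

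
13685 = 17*805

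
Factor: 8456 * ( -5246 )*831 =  - 2^4*3^1*7^1*43^1*61^1*151^1*277^1 = - 36863306256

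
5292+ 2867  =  8159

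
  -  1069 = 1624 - 2693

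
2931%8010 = 2931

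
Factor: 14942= 2^1*31^1*241^1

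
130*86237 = 11210810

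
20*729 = 14580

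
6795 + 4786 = 11581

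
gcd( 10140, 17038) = 2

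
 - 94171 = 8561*( - 11)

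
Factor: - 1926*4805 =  - 9254430 = -  2^1*3^2  *  5^1*31^2*107^1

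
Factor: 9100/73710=2^1*3^( - 4)*5^1 =10/81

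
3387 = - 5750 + 9137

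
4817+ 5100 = 9917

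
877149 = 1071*819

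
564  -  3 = 561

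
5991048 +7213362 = 13204410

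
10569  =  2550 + 8019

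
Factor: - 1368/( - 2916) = 38/81 = 2^1 * 3^(-4)*19^1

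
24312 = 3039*8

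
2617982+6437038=9055020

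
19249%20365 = 19249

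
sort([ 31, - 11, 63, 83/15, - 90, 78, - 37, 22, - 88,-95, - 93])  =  [ - 95, - 93, - 90, - 88, - 37, - 11, 83/15, 22,31, 63, 78] 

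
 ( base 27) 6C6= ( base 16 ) 1260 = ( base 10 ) 4704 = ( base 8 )11140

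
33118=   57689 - 24571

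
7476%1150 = 576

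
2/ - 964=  - 1/482 = - 0.00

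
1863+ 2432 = 4295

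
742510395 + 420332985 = 1162843380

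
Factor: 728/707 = 2^3*13^1*101^ (-1)  =  104/101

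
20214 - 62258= - 42044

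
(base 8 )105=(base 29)2b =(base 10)69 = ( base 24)2L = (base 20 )39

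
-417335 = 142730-560065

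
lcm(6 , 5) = 30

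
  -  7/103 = -1  +  96/103 = -0.07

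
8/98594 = 4/49297=0.00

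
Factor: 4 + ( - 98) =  - 94 = -2^1*47^1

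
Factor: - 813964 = -2^2*59^1*3449^1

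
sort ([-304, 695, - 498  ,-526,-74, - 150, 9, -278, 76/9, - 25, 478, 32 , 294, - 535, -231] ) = [ - 535, - 526, - 498,-304, - 278,  -  231,-150,-74, - 25,76/9, 9, 32,294, 478,  695] 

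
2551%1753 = 798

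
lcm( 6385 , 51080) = 51080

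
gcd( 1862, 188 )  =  2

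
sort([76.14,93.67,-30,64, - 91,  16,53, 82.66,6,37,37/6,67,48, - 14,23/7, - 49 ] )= [ - 91, - 49 , - 30,-14,  23/7,6,37/6,16,37, 48,53,64,  67,76.14,82.66,93.67 ]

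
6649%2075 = 424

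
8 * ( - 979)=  - 7832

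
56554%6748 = 2570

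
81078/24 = 13513/4= 3378.25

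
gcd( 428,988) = 4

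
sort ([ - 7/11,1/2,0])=[ - 7/11, 0, 1/2] 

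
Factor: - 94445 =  - 5^1*13^1*1453^1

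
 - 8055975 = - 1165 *6915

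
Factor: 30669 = 3^1*10223^1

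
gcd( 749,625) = 1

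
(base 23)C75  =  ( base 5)202024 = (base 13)2c71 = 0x1972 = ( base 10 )6514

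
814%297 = 220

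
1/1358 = 1/1358 = 0.00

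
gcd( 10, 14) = 2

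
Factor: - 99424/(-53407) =2^5*13^1*239^1*53407^( - 1) 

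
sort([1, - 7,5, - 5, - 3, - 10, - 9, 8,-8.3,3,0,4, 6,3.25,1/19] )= [ - 10,- 9, - 8.3, - 7, - 5, - 3,0, 1/19, 1,3, 3.25,4,5,  6,8 ]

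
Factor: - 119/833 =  - 7^(  -  1) = - 1/7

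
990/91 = 990/91  =  10.88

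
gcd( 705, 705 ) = 705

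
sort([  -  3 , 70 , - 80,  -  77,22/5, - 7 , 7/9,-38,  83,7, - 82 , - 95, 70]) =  [ - 95,-82, - 80, - 77,-38,  -  7, - 3,7/9,22/5, 7,70 , 70,83] 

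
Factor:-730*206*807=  - 2^2*3^1*5^1 * 73^1*103^1*269^1 = -  121356660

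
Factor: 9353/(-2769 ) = - 3^(-1)*13^(-1 ) * 47^1 *71^ (  -  1)  *  199^1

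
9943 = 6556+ 3387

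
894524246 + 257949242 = 1152473488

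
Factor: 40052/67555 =2^2*5^( - 1)*17^1 * 19^1*31^1*59^( - 1) *229^(-1) 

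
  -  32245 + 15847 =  - 16398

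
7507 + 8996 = 16503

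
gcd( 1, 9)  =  1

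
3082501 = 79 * 39019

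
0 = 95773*0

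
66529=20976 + 45553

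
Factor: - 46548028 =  - 2^2*2027^1*5741^1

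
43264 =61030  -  17766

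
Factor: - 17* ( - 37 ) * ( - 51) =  - 32079 =- 3^1 * 17^2 * 37^1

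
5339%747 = 110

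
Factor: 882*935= 824670 = 2^1*3^2*5^1*7^2*11^1 * 17^1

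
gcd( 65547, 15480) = 9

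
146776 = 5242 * 28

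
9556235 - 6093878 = 3462357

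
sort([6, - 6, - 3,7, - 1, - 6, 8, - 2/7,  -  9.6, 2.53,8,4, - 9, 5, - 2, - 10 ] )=[ - 10, - 9.6,  -  9, - 6, - 6 , - 3, - 2, - 1, - 2/7,  2.53,4,5,6,7,8,8] 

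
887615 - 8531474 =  - 7643859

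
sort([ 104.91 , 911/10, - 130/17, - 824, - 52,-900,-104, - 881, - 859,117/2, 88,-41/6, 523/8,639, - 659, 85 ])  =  [-900,  -  881, - 859, - 824, - 659,  -  104 , - 52, - 130/17, - 41/6, 117/2,523/8,85,88,911/10, 104.91  ,  639]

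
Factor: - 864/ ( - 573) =288/191 = 2^5*3^2*191^( - 1 )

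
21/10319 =21/10319=0.00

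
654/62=327/31 = 10.55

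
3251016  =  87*37368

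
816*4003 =3266448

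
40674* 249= 10127826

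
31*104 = 3224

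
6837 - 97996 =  - 91159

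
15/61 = 15/61  =  0.25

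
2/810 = 1/405 = 0.00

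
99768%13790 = 3238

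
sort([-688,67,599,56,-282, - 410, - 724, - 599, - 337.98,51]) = [ - 724,  -  688, - 599, - 410, - 337.98, - 282, 51,56,67,599]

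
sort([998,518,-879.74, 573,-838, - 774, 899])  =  [ - 879.74, - 838, - 774, 518, 573,899,998] 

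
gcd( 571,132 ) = 1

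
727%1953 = 727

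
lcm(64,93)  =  5952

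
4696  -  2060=2636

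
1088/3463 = 1088/3463 = 0.31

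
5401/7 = 771  +  4/7=771.57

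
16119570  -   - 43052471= 59172041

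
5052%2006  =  1040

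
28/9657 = 28/9657=0.00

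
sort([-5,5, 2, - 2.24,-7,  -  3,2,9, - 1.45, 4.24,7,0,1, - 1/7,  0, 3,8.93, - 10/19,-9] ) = [ - 9,-7, - 5, - 3,-2.24,-1.45, -10/19,  -  1/7,0,0,1,2, 2,3,4.24,5, 7,8.93,9]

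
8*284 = 2272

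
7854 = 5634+2220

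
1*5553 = 5553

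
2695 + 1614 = 4309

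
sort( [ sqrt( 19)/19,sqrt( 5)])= [ sqrt( 19) /19,sqrt(5)]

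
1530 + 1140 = 2670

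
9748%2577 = 2017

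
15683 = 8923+6760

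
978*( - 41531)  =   - 40617318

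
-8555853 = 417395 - 8973248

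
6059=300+5759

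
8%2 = 0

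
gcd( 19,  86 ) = 1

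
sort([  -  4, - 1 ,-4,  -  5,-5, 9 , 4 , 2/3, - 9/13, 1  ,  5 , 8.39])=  [ - 5 , - 5, - 4, - 4, - 1,-9/13, 2/3,1, 4, 5,8.39,9 ] 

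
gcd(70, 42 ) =14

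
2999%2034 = 965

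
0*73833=0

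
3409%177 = 46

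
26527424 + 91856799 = 118384223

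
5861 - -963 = 6824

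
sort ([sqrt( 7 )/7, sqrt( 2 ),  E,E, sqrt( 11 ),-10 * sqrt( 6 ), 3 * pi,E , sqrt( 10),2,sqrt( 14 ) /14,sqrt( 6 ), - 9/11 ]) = [ - 10 * sqrt( 6)  ,-9/11,  sqrt( 14 ) /14, sqrt(7) /7,sqrt(  2),  2,  sqrt( 6 ),  E, E, E,sqrt( 10 ),sqrt (11 ), 3*pi ]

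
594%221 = 152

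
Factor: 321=3^1*107^1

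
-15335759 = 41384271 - 56720030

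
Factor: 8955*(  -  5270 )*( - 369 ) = 17414161650= 2^1*3^4*5^2*17^1*  31^1*41^1 * 199^1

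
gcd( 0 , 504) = 504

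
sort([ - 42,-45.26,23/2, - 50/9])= [ - 45.26  ,-42, - 50/9, 23/2 ]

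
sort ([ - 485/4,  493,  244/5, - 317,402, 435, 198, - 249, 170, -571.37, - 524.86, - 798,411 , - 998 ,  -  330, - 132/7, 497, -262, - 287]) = [ - 998,-798,-571.37,-524.86,-330, - 317, - 287 , - 262, - 249, - 485/4, - 132/7, 244/5,170, 198,  402,411,435 , 493, 497]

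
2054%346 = 324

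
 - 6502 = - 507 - 5995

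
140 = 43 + 97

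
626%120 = 26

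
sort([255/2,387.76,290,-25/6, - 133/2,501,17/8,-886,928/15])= [-886, - 133/2, - 25/6,17/8,  928/15,255/2,290 , 387.76, 501 ] 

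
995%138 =29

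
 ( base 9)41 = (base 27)1a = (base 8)45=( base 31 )16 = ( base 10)37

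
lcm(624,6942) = 55536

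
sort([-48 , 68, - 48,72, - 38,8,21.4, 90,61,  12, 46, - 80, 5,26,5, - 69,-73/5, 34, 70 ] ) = [ - 80,-69, - 48 , - 48, - 38,  -  73/5, 5, 5,  8, 12,21.4,26 , 34, 46,  61, 68,70,72,90]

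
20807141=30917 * 673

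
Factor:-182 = -2^1*7^1*13^1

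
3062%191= 6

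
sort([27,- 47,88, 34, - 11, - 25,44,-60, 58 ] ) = [ - 60, - 47,-25, - 11 , 27, 34 , 44 , 58,88] 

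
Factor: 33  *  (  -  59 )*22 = - 2^1 * 3^1*11^2*59^1 = - 42834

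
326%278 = 48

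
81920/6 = 13653  +  1/3 = 13653.33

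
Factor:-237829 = - 29^1*59^1*139^1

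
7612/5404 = 1+552/1351 = 1.41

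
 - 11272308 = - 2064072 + -9208236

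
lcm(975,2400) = 31200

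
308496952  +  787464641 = 1095961593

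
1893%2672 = 1893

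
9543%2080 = 1223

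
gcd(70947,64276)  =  1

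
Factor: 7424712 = 2^3*3^2*101^1*1021^1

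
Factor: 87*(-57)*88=-2^3*3^2* 11^1*19^1*29^1= - 436392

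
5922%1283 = 790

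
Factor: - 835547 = -241^1*3467^1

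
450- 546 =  - 96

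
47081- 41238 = 5843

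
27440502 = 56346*487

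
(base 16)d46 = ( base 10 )3398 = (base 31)3GJ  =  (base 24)5le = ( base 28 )49A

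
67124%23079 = 20966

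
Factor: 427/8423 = 7^1* 61^1*8423^(- 1 ) 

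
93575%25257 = 17804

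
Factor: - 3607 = -3607^1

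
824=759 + 65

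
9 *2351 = 21159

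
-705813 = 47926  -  753739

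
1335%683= 652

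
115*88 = 10120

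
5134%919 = 539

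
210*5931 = 1245510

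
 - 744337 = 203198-947535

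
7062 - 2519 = 4543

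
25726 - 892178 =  - 866452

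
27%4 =3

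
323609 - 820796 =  - 497187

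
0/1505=0  =  0.00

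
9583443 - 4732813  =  4850630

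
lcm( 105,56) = 840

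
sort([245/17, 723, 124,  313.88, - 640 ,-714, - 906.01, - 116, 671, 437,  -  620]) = [ - 906.01,-714, - 640, - 620, - 116,  245/17, 124, 313.88, 437, 671,723 ] 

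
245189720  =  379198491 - 134008771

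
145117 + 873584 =1018701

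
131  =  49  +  82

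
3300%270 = 60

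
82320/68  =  1210 + 10/17  =  1210.59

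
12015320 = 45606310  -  33590990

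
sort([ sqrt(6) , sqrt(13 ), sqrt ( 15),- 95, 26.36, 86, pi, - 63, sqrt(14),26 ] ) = [  -  95,-63, sqrt( 6), pi, sqrt( 13 ),sqrt( 14 ),sqrt( 15) , 26, 26.36,86 ] 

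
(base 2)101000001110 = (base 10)2574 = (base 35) 23J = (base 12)15a6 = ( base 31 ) 2l1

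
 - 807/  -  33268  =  807/33268 = 0.02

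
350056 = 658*532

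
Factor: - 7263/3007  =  -3^3*31^( - 1 ) * 97^( - 1 ) * 269^1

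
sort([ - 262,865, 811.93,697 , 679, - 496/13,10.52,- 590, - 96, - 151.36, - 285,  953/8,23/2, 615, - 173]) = [ - 590, - 285,-262,-173, - 151.36,  -  96,  -  496/13, 10.52, 23/2, 953/8, 615, 679,697,  811.93,  865]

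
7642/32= 3821/16  =  238.81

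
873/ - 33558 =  -291/11186 = - 0.03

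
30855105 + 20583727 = 51438832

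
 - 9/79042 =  - 1 + 79033/79042 = - 0.00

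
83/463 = 83/463 = 0.18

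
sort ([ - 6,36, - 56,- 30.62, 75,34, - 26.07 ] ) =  [ - 56, - 30.62, - 26.07, - 6, 34,36, 75]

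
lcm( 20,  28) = 140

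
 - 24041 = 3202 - 27243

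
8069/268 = 8069/268 = 30.11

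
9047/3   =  3015 + 2/3 = 3015.67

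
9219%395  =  134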